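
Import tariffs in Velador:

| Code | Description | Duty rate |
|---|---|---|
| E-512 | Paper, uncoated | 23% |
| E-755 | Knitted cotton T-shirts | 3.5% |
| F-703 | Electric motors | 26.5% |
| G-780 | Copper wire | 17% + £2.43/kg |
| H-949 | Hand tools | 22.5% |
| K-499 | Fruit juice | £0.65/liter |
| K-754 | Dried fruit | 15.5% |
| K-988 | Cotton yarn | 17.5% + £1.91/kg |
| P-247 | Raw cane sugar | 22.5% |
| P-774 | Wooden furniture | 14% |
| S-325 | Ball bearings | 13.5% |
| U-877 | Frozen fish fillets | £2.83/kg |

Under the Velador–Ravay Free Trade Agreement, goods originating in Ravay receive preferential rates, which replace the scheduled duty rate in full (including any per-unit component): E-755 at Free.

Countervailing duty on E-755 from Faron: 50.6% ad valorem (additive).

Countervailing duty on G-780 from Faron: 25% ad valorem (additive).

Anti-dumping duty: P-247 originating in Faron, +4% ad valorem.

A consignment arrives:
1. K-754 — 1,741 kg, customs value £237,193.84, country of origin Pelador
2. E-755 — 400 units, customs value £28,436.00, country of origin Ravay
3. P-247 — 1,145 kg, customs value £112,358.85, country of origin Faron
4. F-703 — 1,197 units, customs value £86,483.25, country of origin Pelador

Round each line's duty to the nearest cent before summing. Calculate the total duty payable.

Line 1 (K-754, Pelador, 1,741 kg, £237,193.84):
Base rate for K-754 is 15.5%.
Duty = £237,193.84 × 15.5% = £36,765.05.
Line 2 (E-755, Ravay, 400 units, £28,436.00):
Base rate for E-755 is 3.5%.
Origin Ravay qualifies under the Velador–Ravay agreement and E-755 is covered: preferential rate Free applies instead.
The additional-duty order on E-755 targets Faron, not Ravay; it does not apply.
Duty = £28,436.00 × 0% = £0.00.
Line 3 (P-247, Faron, 1,145 kg, £112,358.85):
Base rate for P-247 is 22.5%.
Additional duty on P-247 from Faron: +4%. Applied ad valorem rate: 22.5% + 4% = 26.5%.
Duty = £112,358.85 × 26.5% = £29,775.10.
Line 4 (F-703, Pelador, 1,197 units, £86,483.25):
Base rate for F-703 is 26.5%.
Duty = £86,483.25 × 26.5% = £22,918.06.
Total = £36,765.05 + £0.00 + £29,775.10 + £22,918.06 = £89,458.21.

£89,458.21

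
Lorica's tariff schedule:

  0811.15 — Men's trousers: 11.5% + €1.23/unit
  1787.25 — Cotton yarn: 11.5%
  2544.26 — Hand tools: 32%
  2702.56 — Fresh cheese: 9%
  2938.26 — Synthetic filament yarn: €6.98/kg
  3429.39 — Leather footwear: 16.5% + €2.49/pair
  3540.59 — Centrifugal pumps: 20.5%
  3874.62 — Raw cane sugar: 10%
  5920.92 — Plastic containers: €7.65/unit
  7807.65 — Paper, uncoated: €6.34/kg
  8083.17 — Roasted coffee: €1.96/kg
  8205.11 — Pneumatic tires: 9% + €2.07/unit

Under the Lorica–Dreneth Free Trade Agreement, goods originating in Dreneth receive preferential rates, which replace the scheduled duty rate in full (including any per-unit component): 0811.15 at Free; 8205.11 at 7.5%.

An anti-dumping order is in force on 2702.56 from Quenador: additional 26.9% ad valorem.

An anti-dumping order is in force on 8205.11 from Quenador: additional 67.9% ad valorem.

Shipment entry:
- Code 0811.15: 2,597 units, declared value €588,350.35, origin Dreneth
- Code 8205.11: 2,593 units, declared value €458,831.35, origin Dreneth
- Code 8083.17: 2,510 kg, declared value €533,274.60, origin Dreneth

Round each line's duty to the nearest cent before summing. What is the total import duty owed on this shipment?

Line 1 (0811.15, Dreneth, 2,597 units, €588,350.35):
Base rate for 0811.15 is 11.5% + €1.23/unit.
Origin Dreneth qualifies under the Lorica–Dreneth agreement and 0811.15 is covered: preferential rate Free applies instead.
Duty = €588,350.35 × 0% = €0.00.
Line 2 (8205.11, Dreneth, 2,593 units, €458,831.35):
Base rate for 8205.11 is 9% + €2.07/unit.
Origin Dreneth qualifies under the Lorica–Dreneth agreement and 8205.11 is covered: preferential rate 7.5% applies instead.
The additional-duty order on 8205.11 targets Quenador, not Dreneth; it does not apply.
Duty = €458,831.35 × 7.5% = €34,412.35.
Line 3 (8083.17, Dreneth, 2,510 kg, €533,274.60):
Base rate for 8083.17 is €1.96/kg.
Origin Dreneth is the FTA partner but 8083.17 is not on the preference list; base rate stands.
Duty = 2,510 × €1.96 = €4,919.60.
Total = €0.00 + €34,412.35 + €4,919.60 = €39,331.95.

€39,331.95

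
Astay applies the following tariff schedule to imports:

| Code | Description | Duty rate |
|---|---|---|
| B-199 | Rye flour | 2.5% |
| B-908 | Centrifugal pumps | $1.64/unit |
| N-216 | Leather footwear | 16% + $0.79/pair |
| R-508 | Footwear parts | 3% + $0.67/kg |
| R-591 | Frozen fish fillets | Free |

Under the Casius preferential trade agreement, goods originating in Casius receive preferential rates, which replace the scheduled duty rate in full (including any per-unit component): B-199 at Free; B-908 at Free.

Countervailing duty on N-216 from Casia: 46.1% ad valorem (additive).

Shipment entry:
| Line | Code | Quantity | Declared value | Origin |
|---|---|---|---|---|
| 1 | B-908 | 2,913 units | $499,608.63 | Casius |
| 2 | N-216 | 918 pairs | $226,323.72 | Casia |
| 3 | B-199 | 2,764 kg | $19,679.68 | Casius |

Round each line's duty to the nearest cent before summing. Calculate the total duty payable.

$141,272.25

Line 1 (B-908, Casius, 2,913 units, $499,608.63):
Base rate for B-908 is $1.64/unit.
Origin Casius qualifies under the Astay–Casius agreement and B-908 is covered: preferential rate Free applies instead.
Duty = $499,608.63 × 0% = $0.00.
Line 2 (N-216, Casia, 918 pairs, $226,323.72):
Base rate for N-216 is 16% + $0.79/pair.
Additional duty on N-216 from Casia: +46.1%. Applied ad valorem rate: 16% + 46.1% = 62.1%.
Duty = $226,323.72 × 62.1% + 918 × $0.79 = $141,272.25.
Line 3 (B-199, Casius, 2,764 kg, $19,679.68):
Base rate for B-199 is 2.5%.
Origin Casius qualifies under the Astay–Casius agreement and B-199 is covered: preferential rate Free applies instead.
Duty = $19,679.68 × 0% = $0.00.
Total = $0.00 + $141,272.25 + $0.00 = $141,272.25.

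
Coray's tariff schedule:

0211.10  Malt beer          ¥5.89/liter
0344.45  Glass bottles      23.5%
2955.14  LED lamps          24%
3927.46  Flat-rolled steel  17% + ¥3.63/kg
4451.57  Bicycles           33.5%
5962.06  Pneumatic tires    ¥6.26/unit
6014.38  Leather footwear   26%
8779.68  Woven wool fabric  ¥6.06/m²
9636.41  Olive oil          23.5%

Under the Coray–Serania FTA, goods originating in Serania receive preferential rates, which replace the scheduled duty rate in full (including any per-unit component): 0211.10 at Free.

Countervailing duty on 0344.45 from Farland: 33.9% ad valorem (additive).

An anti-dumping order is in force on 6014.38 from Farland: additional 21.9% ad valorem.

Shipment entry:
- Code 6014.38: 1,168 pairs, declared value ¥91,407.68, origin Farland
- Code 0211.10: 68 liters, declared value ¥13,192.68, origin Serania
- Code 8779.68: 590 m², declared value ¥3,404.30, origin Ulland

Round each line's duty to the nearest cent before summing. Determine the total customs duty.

¥47,359.68

Line 1 (6014.38, Farland, 1,168 pairs, ¥91,407.68):
Base rate for 6014.38 is 26%.
Additional duty on 6014.38 from Farland: +21.9%. Applied ad valorem rate: 26% + 21.9% = 47.9%.
Duty = ¥91,407.68 × 47.9% = ¥43,784.28.
Line 2 (0211.10, Serania, 68 liters, ¥13,192.68):
Base rate for 0211.10 is ¥5.89/liter.
Origin Serania qualifies under the Coray–Serania agreement and 0211.10 is covered: preferential rate Free applies instead.
Duty = ¥13,192.68 × 0% = ¥0.00.
Line 3 (8779.68, Ulland, 590 m², ¥3,404.30):
Base rate for 8779.68 is ¥6.06/m².
Duty = 590 × ¥6.06 = ¥3,575.40.
Total = ¥43,784.28 + ¥0.00 + ¥3,575.40 = ¥47,359.68.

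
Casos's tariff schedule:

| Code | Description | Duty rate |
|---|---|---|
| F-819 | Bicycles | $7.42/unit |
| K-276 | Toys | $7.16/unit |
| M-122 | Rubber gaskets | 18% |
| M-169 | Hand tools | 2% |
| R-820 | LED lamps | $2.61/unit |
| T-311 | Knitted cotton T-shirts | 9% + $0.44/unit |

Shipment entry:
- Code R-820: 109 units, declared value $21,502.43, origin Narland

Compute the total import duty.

Line 1 (R-820, Narland, 109 units, $21,502.43):
Base rate for R-820 is $2.61/unit.
Duty = 109 × $2.61 = $284.49.

$284.49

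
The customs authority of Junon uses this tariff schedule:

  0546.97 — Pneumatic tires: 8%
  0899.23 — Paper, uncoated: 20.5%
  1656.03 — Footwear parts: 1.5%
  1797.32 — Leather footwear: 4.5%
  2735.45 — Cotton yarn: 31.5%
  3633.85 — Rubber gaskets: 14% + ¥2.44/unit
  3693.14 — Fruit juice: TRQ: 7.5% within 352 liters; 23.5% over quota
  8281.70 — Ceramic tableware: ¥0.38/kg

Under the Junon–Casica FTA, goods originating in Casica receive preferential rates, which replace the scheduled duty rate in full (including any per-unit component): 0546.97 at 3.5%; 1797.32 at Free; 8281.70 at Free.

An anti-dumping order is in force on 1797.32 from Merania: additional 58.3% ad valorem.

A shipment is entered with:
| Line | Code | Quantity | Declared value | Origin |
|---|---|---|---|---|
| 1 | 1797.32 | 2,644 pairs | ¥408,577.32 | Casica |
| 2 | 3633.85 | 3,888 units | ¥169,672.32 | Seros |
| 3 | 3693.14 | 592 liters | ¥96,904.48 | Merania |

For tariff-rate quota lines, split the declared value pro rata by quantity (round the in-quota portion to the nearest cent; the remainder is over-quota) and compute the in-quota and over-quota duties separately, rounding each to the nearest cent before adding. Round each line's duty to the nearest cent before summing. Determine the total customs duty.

Line 1 (1797.32, Casica, 2,644 pairs, ¥408,577.32):
Base rate for 1797.32 is 4.5%.
Origin Casica qualifies under the Junon–Casica agreement and 1797.32 is covered: preferential rate Free applies instead.
The additional-duty order on 1797.32 targets Merania, not Casica; it does not apply.
Duty = ¥408,577.32 × 0% = ¥0.00.
Line 2 (3633.85, Seros, 3,888 units, ¥169,672.32):
Base rate for 3633.85 is 14% + ¥2.44/unit.
Duty = ¥169,672.32 × 14% + 3,888 × ¥2.44 = ¥33,240.84.
Line 3 (3693.14, Merania, 592 liters, ¥96,904.48):
Code 3693.14 is under a tariff-rate quota (threshold 352 liters). In-quota: 352 liters at 7.5%; over-quota: 240 liters at 23.5%.
Pro-rata value split: in-quota = ¥96,904.48 × 352/592 = ¥57,618.88; over-quota = ¥96,904.48 − ¥57,618.88 = ¥39,285.60.
In-quota duty = ¥57,618.88 × 7.5% = ¥4,321.42. Over-quota duty = ¥39,285.60 × 23.5% = ¥9,232.12.
Line duty = ¥4,321.42 + ¥9,232.12 = ¥13,553.54.
Total = ¥0.00 + ¥33,240.84 + ¥13,553.54 = ¥46,794.38.

¥46,794.38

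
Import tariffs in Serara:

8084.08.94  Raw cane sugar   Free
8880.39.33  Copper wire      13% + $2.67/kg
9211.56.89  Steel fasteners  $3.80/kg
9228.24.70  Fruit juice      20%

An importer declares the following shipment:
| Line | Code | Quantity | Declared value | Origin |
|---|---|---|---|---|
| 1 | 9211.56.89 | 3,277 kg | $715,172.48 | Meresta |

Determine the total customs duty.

$12,452.60

Line 1 (9211.56.89, Meresta, 3,277 kg, $715,172.48):
Base rate for 9211.56.89 is $3.80/kg.
Duty = 3,277 × $3.80 = $12,452.60.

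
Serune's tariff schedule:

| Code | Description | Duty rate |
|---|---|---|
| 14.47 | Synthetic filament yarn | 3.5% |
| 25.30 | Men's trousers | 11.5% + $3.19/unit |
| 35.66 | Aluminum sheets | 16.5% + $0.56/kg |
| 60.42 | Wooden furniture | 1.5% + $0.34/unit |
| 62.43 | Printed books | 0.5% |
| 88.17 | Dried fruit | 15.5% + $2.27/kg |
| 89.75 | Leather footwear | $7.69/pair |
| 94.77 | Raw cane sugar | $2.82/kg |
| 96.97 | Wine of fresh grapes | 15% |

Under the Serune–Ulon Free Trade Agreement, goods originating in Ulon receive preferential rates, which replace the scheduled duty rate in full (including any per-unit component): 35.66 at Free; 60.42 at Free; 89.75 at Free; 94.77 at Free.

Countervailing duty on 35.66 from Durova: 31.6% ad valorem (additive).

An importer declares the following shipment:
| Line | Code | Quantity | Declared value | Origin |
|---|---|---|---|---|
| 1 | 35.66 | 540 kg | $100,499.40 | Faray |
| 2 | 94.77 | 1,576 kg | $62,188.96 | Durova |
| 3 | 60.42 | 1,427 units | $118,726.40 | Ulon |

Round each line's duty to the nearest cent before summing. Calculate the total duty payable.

$21,329.12

Line 1 (35.66, Faray, 540 kg, $100,499.40):
Base rate for 35.66 is 16.5% + $0.56/kg.
35.66 has an FTA preferential rate, but origin Faray is not Ulon; base rate stands.
The additional-duty order on 35.66 targets Durova, not Faray; it does not apply.
Duty = $100,499.40 × 16.5% + 540 × $0.56 = $16,884.80.
Line 2 (94.77, Durova, 1,576 kg, $62,188.96):
Base rate for 94.77 is $2.82/kg.
94.77 has an FTA preferential rate, but origin Durova is not Ulon; base rate stands.
Duty = 1,576 × $2.82 = $4,444.32.
Line 3 (60.42, Ulon, 1,427 units, $118,726.40):
Base rate for 60.42 is 1.5% + $0.34/unit.
Origin Ulon qualifies under the Serune–Ulon agreement and 60.42 is covered: preferential rate Free applies instead.
Duty = $118,726.40 × 0% = $0.00.
Total = $16,884.80 + $4,444.32 + $0.00 = $21,329.12.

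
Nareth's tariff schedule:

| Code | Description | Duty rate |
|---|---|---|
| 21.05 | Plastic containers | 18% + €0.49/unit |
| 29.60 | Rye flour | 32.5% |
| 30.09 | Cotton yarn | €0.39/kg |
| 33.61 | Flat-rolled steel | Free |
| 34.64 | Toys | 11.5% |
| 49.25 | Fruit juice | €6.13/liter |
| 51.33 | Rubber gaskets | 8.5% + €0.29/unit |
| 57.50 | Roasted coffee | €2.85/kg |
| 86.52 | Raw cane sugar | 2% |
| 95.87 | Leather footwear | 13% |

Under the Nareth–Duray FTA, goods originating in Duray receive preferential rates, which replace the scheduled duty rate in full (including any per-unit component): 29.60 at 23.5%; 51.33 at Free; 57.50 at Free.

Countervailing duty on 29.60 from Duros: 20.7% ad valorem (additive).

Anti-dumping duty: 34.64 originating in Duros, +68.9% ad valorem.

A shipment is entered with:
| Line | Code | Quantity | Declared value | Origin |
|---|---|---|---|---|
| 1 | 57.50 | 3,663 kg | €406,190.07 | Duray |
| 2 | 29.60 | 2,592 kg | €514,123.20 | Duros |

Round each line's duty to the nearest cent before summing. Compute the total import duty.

€273,513.54

Line 1 (57.50, Duray, 3,663 kg, €406,190.07):
Base rate for 57.50 is €2.85/kg.
Origin Duray qualifies under the Nareth–Duray agreement and 57.50 is covered: preferential rate Free applies instead.
Duty = €406,190.07 × 0% = €0.00.
Line 2 (29.60, Duros, 2,592 kg, €514,123.20):
Base rate for 29.60 is 32.5%.
29.60 has an FTA preferential rate, but origin Duros is not Duray; base rate stands.
Additional duty on 29.60 from Duros: +20.7%. Applied ad valorem rate: 32.5% + 20.7% = 53.2%.
Duty = €514,123.20 × 53.2% = €273,513.54.
Total = €0.00 + €273,513.54 = €273,513.54.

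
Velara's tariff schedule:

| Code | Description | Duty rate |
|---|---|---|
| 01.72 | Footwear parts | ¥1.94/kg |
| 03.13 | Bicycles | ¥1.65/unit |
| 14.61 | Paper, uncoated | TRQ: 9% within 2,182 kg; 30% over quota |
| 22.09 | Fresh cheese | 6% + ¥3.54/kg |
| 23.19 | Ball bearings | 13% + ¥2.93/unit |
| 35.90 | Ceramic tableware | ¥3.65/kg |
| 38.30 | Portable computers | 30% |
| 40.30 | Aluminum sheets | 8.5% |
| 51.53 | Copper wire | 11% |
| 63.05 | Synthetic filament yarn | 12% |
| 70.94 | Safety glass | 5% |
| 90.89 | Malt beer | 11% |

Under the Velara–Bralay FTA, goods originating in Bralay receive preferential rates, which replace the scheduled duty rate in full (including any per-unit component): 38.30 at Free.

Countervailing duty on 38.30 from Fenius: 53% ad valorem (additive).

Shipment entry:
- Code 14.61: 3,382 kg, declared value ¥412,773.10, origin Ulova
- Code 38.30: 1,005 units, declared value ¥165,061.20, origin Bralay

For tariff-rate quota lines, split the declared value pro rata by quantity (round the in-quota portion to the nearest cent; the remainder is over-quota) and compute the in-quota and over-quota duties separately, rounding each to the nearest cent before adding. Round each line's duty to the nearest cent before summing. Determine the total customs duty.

¥67,906.18

Line 1 (14.61, Ulova, 3,382 kg, ¥412,773.10):
Code 14.61 is under a tariff-rate quota (threshold 2,182 kg). In-quota: 2,182 kg at 9%; over-quota: 1,200 kg at 30%.
Pro-rata value split: in-quota = ¥412,773.10 × 2,182/3,382 = ¥266,313.10; over-quota = ¥412,773.10 − ¥266,313.10 = ¥146,460.00.
In-quota duty = ¥266,313.10 × 9% = ¥23,968.18. Over-quota duty = ¥146,460.00 × 30% = ¥43,938.00.
Line duty = ¥23,968.18 + ¥43,938.00 = ¥67,906.18.
Line 2 (38.30, Bralay, 1,005 units, ¥165,061.20):
Base rate for 38.30 is 30%.
Origin Bralay qualifies under the Velara–Bralay agreement and 38.30 is covered: preferential rate Free applies instead.
The additional-duty order on 38.30 targets Fenius, not Bralay; it does not apply.
Duty = ¥165,061.20 × 0% = ¥0.00.
Total = ¥67,906.18 + ¥0.00 = ¥67,906.18.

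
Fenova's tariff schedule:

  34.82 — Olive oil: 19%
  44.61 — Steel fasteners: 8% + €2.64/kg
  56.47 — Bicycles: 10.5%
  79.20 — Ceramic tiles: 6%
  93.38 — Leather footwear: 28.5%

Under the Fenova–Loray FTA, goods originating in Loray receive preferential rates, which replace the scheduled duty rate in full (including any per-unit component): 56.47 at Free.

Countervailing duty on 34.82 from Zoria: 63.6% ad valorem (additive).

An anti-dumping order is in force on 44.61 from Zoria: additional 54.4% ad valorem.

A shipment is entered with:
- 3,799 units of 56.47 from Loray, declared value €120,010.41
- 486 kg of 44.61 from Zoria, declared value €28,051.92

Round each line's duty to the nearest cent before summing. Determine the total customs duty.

€18,787.44

Line 1 (56.47, Loray, 3,799 units, €120,010.41):
Base rate for 56.47 is 10.5%.
Origin Loray qualifies under the Fenova–Loray agreement and 56.47 is covered: preferential rate Free applies instead.
Duty = €120,010.41 × 0% = €0.00.
Line 2 (44.61, Zoria, 486 kg, €28,051.92):
Base rate for 44.61 is 8% + €2.64/kg.
Additional duty on 44.61 from Zoria: +54.4%. Applied ad valorem rate: 8% + 54.4% = 62.4%.
Duty = €28,051.92 × 62.4% + 486 × €2.64 = €18,787.44.
Total = €0.00 + €18,787.44 = €18,787.44.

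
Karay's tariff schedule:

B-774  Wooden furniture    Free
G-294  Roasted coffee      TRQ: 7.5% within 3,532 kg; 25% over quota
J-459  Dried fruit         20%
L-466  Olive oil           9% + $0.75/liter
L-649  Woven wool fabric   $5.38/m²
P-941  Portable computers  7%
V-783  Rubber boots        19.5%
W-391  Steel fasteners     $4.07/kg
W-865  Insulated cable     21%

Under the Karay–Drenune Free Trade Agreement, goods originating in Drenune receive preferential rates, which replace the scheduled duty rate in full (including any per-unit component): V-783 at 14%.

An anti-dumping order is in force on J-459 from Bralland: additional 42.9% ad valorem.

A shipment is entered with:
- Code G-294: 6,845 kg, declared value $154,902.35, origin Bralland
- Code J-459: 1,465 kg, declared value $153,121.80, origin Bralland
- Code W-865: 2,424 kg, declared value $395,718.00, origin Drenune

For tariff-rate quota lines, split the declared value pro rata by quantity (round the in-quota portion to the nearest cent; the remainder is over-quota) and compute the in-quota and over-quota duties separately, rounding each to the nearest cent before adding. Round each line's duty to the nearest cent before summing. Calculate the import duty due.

Line 1 (G-294, Bralland, 6,845 kg, $154,902.35):
Code G-294 is under a tariff-rate quota (threshold 3,532 kg). In-quota: 3,532 kg at 7.5%; over-quota: 3,313 kg at 25%.
Pro-rata value split: in-quota = $154,902.35 × 3,532/6,845 = $79,929.16; over-quota = $154,902.35 − $79,929.16 = $74,973.19.
In-quota duty = $79,929.16 × 7.5% = $5,994.69. Over-quota duty = $74,973.19 × 25% = $18,743.30.
Line duty = $5,994.69 + $18,743.30 = $24,737.99.
Line 2 (J-459, Bralland, 1,465 kg, $153,121.80):
Base rate for J-459 is 20%.
Additional duty on J-459 from Bralland: +42.9%. Applied ad valorem rate: 20% + 42.9% = 62.9%.
Duty = $153,121.80 × 62.9% = $96,313.61.
Line 3 (W-865, Drenune, 2,424 kg, $395,718.00):
Base rate for W-865 is 21%.
Origin Drenune is the FTA partner but W-865 is not on the preference list; base rate stands.
Duty = $395,718.00 × 21% = $83,100.78.
Total = $24,737.99 + $96,313.61 + $83,100.78 = $204,152.38.

$204,152.38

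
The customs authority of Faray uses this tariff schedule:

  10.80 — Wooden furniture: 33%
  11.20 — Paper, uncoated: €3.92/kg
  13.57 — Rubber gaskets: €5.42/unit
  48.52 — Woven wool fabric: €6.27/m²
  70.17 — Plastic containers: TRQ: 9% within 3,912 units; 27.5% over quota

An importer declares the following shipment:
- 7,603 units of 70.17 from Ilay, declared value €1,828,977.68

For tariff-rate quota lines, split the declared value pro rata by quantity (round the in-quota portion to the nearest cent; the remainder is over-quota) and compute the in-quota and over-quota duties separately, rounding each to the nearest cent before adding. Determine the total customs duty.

Line 1 (70.17, Ilay, 7,603 units, €1,828,977.68):
Code 70.17 is under a tariff-rate quota (threshold 3,912 units). In-quota: 3,912 units at 9%; over-quota: 3,691 units at 27.5%.
Pro-rata value split: in-quota = €1,828,977.68 × 3,912/7,603 = €941,070.72; over-quota = €1,828,977.68 − €941,070.72 = €887,906.96.
In-quota duty = €941,070.72 × 9% = €84,696.36. Over-quota duty = €887,906.96 × 27.5% = €244,174.41.
Line duty = €84,696.36 + €244,174.41 = €328,870.77.

€328,870.77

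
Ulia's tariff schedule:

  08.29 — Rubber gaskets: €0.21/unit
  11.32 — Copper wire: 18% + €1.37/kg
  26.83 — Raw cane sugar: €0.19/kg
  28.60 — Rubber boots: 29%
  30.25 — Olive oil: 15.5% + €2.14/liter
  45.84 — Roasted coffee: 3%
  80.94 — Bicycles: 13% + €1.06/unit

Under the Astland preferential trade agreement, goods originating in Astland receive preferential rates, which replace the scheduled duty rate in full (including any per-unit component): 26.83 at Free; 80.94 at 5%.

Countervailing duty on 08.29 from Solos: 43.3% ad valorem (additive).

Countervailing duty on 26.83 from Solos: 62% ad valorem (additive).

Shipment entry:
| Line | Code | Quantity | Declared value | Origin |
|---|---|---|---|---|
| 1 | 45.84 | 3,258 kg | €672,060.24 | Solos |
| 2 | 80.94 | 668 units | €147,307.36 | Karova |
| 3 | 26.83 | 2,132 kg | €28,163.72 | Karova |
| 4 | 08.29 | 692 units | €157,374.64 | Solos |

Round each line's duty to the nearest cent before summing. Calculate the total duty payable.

Line 1 (45.84, Solos, 3,258 kg, €672,060.24):
Base rate for 45.84 is 3%.
Duty = €672,060.24 × 3% = €20,161.81.
Line 2 (80.94, Karova, 668 units, €147,307.36):
Base rate for 80.94 is 13% + €1.06/unit.
80.94 has an FTA preferential rate, but origin Karova is not Astland; base rate stands.
Duty = €147,307.36 × 13% + 668 × €1.06 = €19,858.04.
Line 3 (26.83, Karova, 2,132 kg, €28,163.72):
Base rate for 26.83 is €0.19/kg.
26.83 has an FTA preferential rate, but origin Karova is not Astland; base rate stands.
The additional-duty order on 26.83 targets Solos, not Karova; it does not apply.
Duty = 2,132 × €0.19 = €405.08.
Line 4 (08.29, Solos, 692 units, €157,374.64):
Base rate for 08.29 is €0.21/unit.
Additional duty on 08.29 from Solos: +43.3% ad valorem. Applied ad valorem rate = 43.3%.
Duty = €157,374.64 × 43.3% + 692 × €0.21 = €68,288.54.
Total = €20,161.81 + €19,858.04 + €405.08 + €68,288.54 = €108,713.47.

€108,713.47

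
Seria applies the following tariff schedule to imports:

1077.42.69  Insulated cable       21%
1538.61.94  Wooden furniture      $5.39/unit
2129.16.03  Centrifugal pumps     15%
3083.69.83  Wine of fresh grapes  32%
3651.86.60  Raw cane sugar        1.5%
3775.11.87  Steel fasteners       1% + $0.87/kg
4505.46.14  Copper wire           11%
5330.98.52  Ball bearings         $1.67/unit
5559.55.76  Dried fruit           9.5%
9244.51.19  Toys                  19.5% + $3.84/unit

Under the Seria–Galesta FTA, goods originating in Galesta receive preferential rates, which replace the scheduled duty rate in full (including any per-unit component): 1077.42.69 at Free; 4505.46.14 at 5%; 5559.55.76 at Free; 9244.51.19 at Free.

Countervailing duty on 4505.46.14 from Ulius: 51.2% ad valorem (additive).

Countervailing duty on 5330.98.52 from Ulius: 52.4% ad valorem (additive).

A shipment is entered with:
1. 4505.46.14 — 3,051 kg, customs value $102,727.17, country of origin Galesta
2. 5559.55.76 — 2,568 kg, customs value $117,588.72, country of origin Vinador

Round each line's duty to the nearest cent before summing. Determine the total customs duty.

$16,307.29

Line 1 (4505.46.14, Galesta, 3,051 kg, $102,727.17):
Base rate for 4505.46.14 is 11%.
Origin Galesta qualifies under the Seria–Galesta agreement and 4505.46.14 is covered: preferential rate 5% applies instead.
The additional-duty order on 4505.46.14 targets Ulius, not Galesta; it does not apply.
Duty = $102,727.17 × 5% = $5,136.36.
Line 2 (5559.55.76, Vinador, 2,568 kg, $117,588.72):
Base rate for 5559.55.76 is 9.5%.
5559.55.76 has an FTA preferential rate, but origin Vinador is not Galesta; base rate stands.
Duty = $117,588.72 × 9.5% = $11,170.93.
Total = $5,136.36 + $11,170.93 = $16,307.29.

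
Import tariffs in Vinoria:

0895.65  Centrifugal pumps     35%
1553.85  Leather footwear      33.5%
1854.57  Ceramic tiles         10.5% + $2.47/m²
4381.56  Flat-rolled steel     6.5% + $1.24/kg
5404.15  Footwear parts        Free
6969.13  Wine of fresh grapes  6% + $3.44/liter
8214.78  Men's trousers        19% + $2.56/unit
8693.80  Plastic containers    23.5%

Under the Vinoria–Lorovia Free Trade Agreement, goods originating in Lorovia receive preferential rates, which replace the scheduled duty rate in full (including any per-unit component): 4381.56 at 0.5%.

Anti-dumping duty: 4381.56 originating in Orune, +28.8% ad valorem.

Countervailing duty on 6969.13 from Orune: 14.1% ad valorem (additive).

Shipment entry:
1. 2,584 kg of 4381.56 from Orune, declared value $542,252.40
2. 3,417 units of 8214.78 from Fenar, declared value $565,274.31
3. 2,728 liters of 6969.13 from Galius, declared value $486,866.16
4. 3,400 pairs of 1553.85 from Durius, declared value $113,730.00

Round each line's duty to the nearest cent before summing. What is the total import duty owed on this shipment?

Line 1 (4381.56, Orune, 2,584 kg, $542,252.40):
Base rate for 4381.56 is 6.5% + $1.24/kg.
4381.56 has an FTA preferential rate, but origin Orune is not Lorovia; base rate stands.
Additional duty on 4381.56 from Orune: +28.8%. Applied ad valorem rate: 6.5% + 28.8% = 35.3%.
Duty = $542,252.40 × 35.3% + 2,584 × $1.24 = $194,619.26.
Line 2 (8214.78, Fenar, 3,417 units, $565,274.31):
Base rate for 8214.78 is 19% + $2.56/unit.
Duty = $565,274.31 × 19% + 3,417 × $2.56 = $116,149.64.
Line 3 (6969.13, Galius, 2,728 liters, $486,866.16):
Base rate for 6969.13 is 6% + $3.44/liter.
The additional-duty order on 6969.13 targets Orune, not Galius; it does not apply.
Duty = $486,866.16 × 6% + 2,728 × $3.44 = $38,596.29.
Line 4 (1553.85, Durius, 3,400 pairs, $113,730.00):
Base rate for 1553.85 is 33.5%.
Duty = $113,730.00 × 33.5% = $38,099.55.
Total = $194,619.26 + $116,149.64 + $38,596.29 + $38,099.55 = $387,464.74.

$387,464.74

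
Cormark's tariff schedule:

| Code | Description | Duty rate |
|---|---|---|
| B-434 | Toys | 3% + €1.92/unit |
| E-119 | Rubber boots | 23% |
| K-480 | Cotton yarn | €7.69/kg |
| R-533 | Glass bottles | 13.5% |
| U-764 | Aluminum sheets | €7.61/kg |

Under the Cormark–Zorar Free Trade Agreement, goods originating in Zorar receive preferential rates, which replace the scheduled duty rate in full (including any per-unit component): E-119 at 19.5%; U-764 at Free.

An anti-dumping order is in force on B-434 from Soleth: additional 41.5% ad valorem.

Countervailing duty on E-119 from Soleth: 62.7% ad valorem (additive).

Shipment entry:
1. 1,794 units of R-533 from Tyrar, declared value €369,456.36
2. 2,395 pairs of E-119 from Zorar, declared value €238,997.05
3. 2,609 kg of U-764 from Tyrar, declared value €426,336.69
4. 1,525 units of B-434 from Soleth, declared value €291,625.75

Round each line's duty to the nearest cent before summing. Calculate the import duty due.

Line 1 (R-533, Tyrar, 1,794 units, €369,456.36):
Base rate for R-533 is 13.5%.
Duty = €369,456.36 × 13.5% = €49,876.61.
Line 2 (E-119, Zorar, 2,395 pairs, €238,997.05):
Base rate for E-119 is 23%.
Origin Zorar qualifies under the Cormark–Zorar agreement and E-119 is covered: preferential rate 19.5% applies instead.
The additional-duty order on E-119 targets Soleth, not Zorar; it does not apply.
Duty = €238,997.05 × 19.5% = €46,604.42.
Line 3 (U-764, Tyrar, 2,609 kg, €426,336.69):
Base rate for U-764 is €7.61/kg.
U-764 has an FTA preferential rate, but origin Tyrar is not Zorar; base rate stands.
Duty = 2,609 × €7.61 = €19,854.49.
Line 4 (B-434, Soleth, 1,525 units, €291,625.75):
Base rate for B-434 is 3% + €1.92/unit.
Additional duty on B-434 from Soleth: +41.5%. Applied ad valorem rate: 3% + 41.5% = 44.5%.
Duty = €291,625.75 × 44.5% + 1,525 × €1.92 = €132,701.46.
Total = €49,876.61 + €46,604.42 + €19,854.49 + €132,701.46 = €249,036.98.

€249,036.98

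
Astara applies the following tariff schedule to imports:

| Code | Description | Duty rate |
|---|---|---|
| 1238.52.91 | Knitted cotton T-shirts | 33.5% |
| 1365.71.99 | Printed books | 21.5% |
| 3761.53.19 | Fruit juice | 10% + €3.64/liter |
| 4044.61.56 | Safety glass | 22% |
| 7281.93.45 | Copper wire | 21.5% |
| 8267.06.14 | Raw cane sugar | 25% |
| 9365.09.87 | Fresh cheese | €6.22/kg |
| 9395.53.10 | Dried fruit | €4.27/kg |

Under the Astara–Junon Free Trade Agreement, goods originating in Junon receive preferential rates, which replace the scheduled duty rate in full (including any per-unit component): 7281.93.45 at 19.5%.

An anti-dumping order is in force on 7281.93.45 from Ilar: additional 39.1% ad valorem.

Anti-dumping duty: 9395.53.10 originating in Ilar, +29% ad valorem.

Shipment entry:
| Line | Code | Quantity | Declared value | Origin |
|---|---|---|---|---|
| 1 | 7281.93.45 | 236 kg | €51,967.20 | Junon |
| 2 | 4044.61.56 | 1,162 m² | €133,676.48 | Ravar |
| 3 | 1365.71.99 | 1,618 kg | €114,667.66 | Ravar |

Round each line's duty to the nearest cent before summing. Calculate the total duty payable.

Line 1 (7281.93.45, Junon, 236 kg, €51,967.20):
Base rate for 7281.93.45 is 21.5%.
Origin Junon qualifies under the Astara–Junon agreement and 7281.93.45 is covered: preferential rate 19.5% applies instead.
The additional-duty order on 7281.93.45 targets Ilar, not Junon; it does not apply.
Duty = €51,967.20 × 19.5% = €10,133.60.
Line 2 (4044.61.56, Ravar, 1,162 m², €133,676.48):
Base rate for 4044.61.56 is 22%.
Duty = €133,676.48 × 22% = €29,408.83.
Line 3 (1365.71.99, Ravar, 1,618 kg, €114,667.66):
Base rate for 1365.71.99 is 21.5%.
Duty = €114,667.66 × 21.5% = €24,653.55.
Total = €10,133.60 + €29,408.83 + €24,653.55 = €64,195.98.

€64,195.98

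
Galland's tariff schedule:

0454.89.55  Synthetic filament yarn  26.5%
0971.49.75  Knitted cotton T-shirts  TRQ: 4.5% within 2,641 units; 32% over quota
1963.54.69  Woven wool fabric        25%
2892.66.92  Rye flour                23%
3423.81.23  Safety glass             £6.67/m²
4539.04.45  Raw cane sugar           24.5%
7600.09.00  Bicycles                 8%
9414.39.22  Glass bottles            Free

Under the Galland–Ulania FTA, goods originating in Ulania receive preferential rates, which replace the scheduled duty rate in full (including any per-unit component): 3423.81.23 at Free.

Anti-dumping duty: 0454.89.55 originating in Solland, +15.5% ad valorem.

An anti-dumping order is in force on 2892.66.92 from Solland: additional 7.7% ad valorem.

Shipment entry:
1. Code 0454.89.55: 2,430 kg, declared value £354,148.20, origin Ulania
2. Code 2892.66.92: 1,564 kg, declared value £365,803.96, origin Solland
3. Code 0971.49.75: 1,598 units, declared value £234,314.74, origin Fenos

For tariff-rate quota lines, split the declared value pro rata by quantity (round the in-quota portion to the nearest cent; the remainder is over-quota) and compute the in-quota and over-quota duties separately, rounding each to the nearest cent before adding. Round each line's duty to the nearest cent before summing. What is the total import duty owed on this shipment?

Line 1 (0454.89.55, Ulania, 2,430 kg, £354,148.20):
Base rate for 0454.89.55 is 26.5%.
Origin Ulania is the FTA partner but 0454.89.55 is not on the preference list; base rate stands.
The additional-duty order on 0454.89.55 targets Solland, not Ulania; it does not apply.
Duty = £354,148.20 × 26.5% = £93,849.27.
Line 2 (2892.66.92, Solland, 1,564 kg, £365,803.96):
Base rate for 2892.66.92 is 23%.
Additional duty on 2892.66.92 from Solland: +7.7%. Applied ad valorem rate: 23% + 7.7% = 30.7%.
Duty = £365,803.96 × 30.7% = £112,301.82.
Line 3 (0971.49.75, Fenos, 1,598 units, £234,314.74):
Code 0971.49.75 is under a tariff-rate quota (threshold 2,641 units). Quantity 1,598 units is within the quota, so the in-quota rate 4.5% applies to the full value.
Duty = £234,314.74 × 4.5% = £10,544.16.
Total = £93,849.27 + £112,301.82 + £10,544.16 = £216,695.25.

£216,695.25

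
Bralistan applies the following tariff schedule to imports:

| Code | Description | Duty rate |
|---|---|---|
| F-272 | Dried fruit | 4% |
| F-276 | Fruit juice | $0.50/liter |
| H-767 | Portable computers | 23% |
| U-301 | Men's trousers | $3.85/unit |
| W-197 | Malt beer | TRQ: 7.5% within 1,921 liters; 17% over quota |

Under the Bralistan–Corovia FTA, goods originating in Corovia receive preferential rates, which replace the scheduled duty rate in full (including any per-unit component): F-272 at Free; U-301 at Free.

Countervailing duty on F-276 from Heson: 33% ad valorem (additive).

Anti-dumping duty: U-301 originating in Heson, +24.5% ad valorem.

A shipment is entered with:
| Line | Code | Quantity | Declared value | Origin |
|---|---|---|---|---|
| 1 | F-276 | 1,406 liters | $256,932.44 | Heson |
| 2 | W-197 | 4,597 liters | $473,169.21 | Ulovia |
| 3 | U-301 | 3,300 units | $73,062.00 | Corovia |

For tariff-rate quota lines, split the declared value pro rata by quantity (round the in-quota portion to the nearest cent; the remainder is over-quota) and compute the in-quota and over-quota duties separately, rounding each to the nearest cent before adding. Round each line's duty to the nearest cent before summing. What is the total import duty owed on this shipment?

Line 1 (F-276, Heson, 1,406 liters, $256,932.44):
Base rate for F-276 is $0.50/liter.
Additional duty on F-276 from Heson: +33% ad valorem. Applied ad valorem rate = 33%.
Duty = $256,932.44 × 33% + 1,406 × $0.50 = $85,490.71.
Line 2 (W-197, Ulovia, 4,597 liters, $473,169.21):
Code W-197 is under a tariff-rate quota (threshold 1,921 liters). In-quota: 1,921 liters at 7.5%; over-quota: 2,676 liters at 17%.
Pro-rata value split: in-quota = $473,169.21 × 1,921/4,597 = $197,728.53; over-quota = $473,169.21 − $197,728.53 = $275,440.68.
In-quota duty = $197,728.53 × 7.5% = $14,829.64. Over-quota duty = $275,440.68 × 17% = $46,824.92.
Line duty = $14,829.64 + $46,824.92 = $61,654.56.
Line 3 (U-301, Corovia, 3,300 units, $73,062.00):
Base rate for U-301 is $3.85/unit.
Origin Corovia qualifies under the Bralistan–Corovia agreement and U-301 is covered: preferential rate Free applies instead.
The additional-duty order on U-301 targets Heson, not Corovia; it does not apply.
Duty = $73,062.00 × 0% = $0.00.
Total = $85,490.71 + $61,654.56 + $0.00 = $147,145.27.

$147,145.27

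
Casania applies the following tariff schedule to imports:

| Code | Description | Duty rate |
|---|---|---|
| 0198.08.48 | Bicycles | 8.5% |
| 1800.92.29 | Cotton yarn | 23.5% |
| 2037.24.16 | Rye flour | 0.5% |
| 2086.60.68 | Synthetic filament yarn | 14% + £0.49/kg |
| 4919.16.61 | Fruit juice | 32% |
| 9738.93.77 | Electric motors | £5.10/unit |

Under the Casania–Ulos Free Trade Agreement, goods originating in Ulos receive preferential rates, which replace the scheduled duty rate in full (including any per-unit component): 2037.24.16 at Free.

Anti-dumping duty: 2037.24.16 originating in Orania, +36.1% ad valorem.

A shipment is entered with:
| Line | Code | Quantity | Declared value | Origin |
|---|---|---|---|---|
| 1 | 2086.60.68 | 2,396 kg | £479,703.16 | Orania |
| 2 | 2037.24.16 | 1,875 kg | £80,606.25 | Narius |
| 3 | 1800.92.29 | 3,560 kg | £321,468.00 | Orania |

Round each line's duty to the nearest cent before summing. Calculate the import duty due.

Line 1 (2086.60.68, Orania, 2,396 kg, £479,703.16):
Base rate for 2086.60.68 is 14% + £0.49/kg.
Duty = £479,703.16 × 14% + 2,396 × £0.49 = £68,332.48.
Line 2 (2037.24.16, Narius, 1,875 kg, £80,606.25):
Base rate for 2037.24.16 is 0.5%.
2037.24.16 has an FTA preferential rate, but origin Narius is not Ulos; base rate stands.
The additional-duty order on 2037.24.16 targets Orania, not Narius; it does not apply.
Duty = £80,606.25 × 0.5% = £403.03.
Line 3 (1800.92.29, Orania, 3,560 kg, £321,468.00):
Base rate for 1800.92.29 is 23.5%.
Duty = £321,468.00 × 23.5% = £75,544.98.
Total = £68,332.48 + £403.03 + £75,544.98 = £144,280.49.

£144,280.49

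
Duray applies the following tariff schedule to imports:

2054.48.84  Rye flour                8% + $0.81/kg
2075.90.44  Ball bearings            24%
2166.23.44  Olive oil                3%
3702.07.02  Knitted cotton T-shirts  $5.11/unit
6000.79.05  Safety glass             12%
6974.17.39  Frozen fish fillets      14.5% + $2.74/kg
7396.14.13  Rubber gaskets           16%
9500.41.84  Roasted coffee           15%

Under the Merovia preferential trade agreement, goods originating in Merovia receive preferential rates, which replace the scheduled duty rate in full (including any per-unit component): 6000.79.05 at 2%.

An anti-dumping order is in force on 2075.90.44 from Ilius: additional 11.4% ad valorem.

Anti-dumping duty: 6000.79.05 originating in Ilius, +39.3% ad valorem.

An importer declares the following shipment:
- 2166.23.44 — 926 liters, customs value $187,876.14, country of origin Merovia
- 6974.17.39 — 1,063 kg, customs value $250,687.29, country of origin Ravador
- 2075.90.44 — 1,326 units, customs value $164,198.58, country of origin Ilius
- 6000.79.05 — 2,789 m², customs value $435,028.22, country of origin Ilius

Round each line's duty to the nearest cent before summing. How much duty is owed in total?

$326,194.34

Line 1 (2166.23.44, Merovia, 926 liters, $187,876.14):
Base rate for 2166.23.44 is 3%.
Origin Merovia is the FTA partner but 2166.23.44 is not on the preference list; base rate stands.
Duty = $187,876.14 × 3% = $5,636.28.
Line 2 (6974.17.39, Ravador, 1,063 kg, $250,687.29):
Base rate for 6974.17.39 is 14.5% + $2.74/kg.
Duty = $250,687.29 × 14.5% + 1,063 × $2.74 = $39,262.28.
Line 3 (2075.90.44, Ilius, 1,326 units, $164,198.58):
Base rate for 2075.90.44 is 24%.
Additional duty on 2075.90.44 from Ilius: +11.4%. Applied ad valorem rate: 24% + 11.4% = 35.4%.
Duty = $164,198.58 × 35.4% = $58,126.30.
Line 4 (6000.79.05, Ilius, 2,789 m², $435,028.22):
Base rate for 6000.79.05 is 12%.
6000.79.05 has an FTA preferential rate, but origin Ilius is not Merovia; base rate stands.
Additional duty on 6000.79.05 from Ilius: +39.3%. Applied ad valorem rate: 12% + 39.3% = 51.3%.
Duty = $435,028.22 × 51.3% = $223,169.48.
Total = $5,636.28 + $39,262.28 + $58,126.30 + $223,169.48 = $326,194.34.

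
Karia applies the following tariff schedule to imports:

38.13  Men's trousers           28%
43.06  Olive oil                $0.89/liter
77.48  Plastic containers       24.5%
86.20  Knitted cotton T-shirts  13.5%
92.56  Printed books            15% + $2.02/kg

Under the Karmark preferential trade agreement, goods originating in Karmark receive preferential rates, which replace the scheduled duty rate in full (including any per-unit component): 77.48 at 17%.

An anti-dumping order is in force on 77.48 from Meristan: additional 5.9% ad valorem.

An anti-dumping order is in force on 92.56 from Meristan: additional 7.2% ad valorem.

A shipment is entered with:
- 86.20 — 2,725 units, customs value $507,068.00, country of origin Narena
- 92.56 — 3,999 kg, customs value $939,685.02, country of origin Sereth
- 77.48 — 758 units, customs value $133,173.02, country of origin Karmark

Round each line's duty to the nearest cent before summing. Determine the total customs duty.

Line 1 (86.20, Narena, 2,725 units, $507,068.00):
Base rate for 86.20 is 13.5%.
Duty = $507,068.00 × 13.5% = $68,454.18.
Line 2 (92.56, Sereth, 3,999 kg, $939,685.02):
Base rate for 92.56 is 15% + $2.02/kg.
The additional-duty order on 92.56 targets Meristan, not Sereth; it does not apply.
Duty = $939,685.02 × 15% + 3,999 × $2.02 = $149,030.73.
Line 3 (77.48, Karmark, 758 units, $133,173.02):
Base rate for 77.48 is 24.5%.
Origin Karmark qualifies under the Karia–Karmark agreement and 77.48 is covered: preferential rate 17% applies instead.
The additional-duty order on 77.48 targets Meristan, not Karmark; it does not apply.
Duty = $133,173.02 × 17% = $22,639.41.
Total = $68,454.18 + $149,030.73 + $22,639.41 = $240,124.32.

$240,124.32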